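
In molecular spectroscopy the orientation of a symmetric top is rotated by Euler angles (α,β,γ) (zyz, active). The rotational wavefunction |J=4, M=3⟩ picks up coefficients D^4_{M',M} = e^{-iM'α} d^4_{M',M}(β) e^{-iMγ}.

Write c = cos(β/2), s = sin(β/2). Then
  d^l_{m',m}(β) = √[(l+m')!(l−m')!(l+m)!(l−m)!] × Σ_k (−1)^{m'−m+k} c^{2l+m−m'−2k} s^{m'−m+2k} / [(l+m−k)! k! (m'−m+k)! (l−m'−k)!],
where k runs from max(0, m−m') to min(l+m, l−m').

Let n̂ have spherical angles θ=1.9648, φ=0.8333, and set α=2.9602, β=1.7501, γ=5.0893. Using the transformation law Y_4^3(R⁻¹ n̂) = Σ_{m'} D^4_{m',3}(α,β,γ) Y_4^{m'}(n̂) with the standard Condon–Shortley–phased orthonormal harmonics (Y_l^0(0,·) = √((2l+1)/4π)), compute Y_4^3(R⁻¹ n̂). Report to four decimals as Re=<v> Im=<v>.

Re=0.3469 Im=0.1779

Need the full column D^4_{m',3} for m'=−4..4 at α=2.9602, β=1.7501, γ=5.0893.
cos(β/2)=0.640958, sin(β/2)=0.767576
d^4_{-4,3}: single k=7 term ⇒ +0.284592;  D = -0.273071+0.080154i
d^4_{-3,3}: k∈[6..7] ⇒ +0.588145 -0.120495 = +0.467650;  D = +0.465118-0.048601i
d^4_{-2,3}: k∈[5..6] ⇒ +0.787555 -0.376480 = +0.411075;  D = -0.409848-0.031735i
d^4_{-1,3}: k∈[4..5] ⇒ +0.775038 -0.666894 = +0.108144;  D = +0.104546+0.027663i
d^4_{0,3}: k∈[3..4] ⇒ +0.578864 -0.830155 = -0.251291;  D = +0.227349+0.107049i
d^4_{1,3}: k∈[2..3] ⇒ +0.324259 -0.775038 = -0.450779;  D = -0.366498-0.262453i
d^4_{2,3}: k∈[1..2] ⇒ +0.127642 -0.549159 = -0.421517;  D = +0.292811+0.303213i
d^4_{3,3}: k∈[0..1] ⇒ +0.028487 -0.285969 = -0.257483;  D = -0.142516-0.214445i
d^4_{4,3}: single k=0 term ⇒ -0.096488;  D = +0.038033+0.088677i
Y_4^{m'}(θ=1.9648,φ=0.8333) and Σ D·Y over m':
  (-0.2731+0.0802i)·(-0.3158+0.0613i)  (+0.4651-0.0486i)·(+0.3030+0.2264i)  (-0.4098-0.0317i)·(-0.0009-0.0090i)  (+0.1045+0.0277i)·(+0.2220-0.2443i)  (+0.2273+0.1070i)·(-0.0699+0.0000i)  (-0.3665-0.2625i)·(-0.2220-0.2443i)  (+0.2928+0.3032i)·(-0.0009+0.0090i)  (-0.1425-0.2144i)·(-0.3030+0.2264i)  (+0.0380+0.0887i)·(-0.3158-0.0613i)
Y_4^3(R⁻¹ n̂) = +0.346851+0.177907i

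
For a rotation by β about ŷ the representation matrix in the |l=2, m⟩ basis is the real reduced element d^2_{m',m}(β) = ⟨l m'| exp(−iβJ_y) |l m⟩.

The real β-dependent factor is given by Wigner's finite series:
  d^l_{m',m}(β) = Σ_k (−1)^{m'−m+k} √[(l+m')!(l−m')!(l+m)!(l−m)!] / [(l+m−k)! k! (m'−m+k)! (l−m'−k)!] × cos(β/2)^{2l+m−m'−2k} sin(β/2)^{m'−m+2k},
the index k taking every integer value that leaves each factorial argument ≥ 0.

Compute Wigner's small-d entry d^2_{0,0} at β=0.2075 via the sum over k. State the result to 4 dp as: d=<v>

d^2_{0,0}(β=0.2075) via Wigner's sum:
Half-angle: c=0.994623, s=0.103564. N=√(2·2·2·2)=4.000000
Admissible k: 0..2 (factorial args all ≥0)
  k=0: (−1)^0·4.0000/(4)·0.9946^4·0.1036^0 = +0.978664
  k=1: (−1)^1·4.0000/(1)·0.9946^2·0.1036^2 = -0.042442
  k=2: (−1)^2·4.0000/(4)·0.9946^0·0.1036^4 = +0.000115
d^2_{0,0}(0.2075) = +0.978664 -0.042442 +0.000115 = +0.936337

d=0.9363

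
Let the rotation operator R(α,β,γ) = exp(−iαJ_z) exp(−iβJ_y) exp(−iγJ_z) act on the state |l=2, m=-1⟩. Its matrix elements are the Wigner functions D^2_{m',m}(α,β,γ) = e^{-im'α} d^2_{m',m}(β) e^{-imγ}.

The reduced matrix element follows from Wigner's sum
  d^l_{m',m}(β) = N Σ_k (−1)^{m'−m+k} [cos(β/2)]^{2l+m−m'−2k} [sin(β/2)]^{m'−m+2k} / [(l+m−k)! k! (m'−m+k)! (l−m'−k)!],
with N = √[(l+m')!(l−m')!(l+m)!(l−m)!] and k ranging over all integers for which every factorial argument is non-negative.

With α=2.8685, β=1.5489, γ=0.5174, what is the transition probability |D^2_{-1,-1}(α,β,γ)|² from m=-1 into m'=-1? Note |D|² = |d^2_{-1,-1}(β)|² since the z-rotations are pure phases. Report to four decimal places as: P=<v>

D^2_{-1,-1}(2.8685,1.5489,0.5174) = e^{-i·-1·2.8685}·d^2_{-1,-1}(1.5489)·e^{-i·-1·0.5174}. Compute d first:
Half-angle: c=0.714806, s=0.699323. N=√(1·6·1·6)=6.000000
The bounds max(0,m−m')=0 and min(l+m,l−m')=1 give 2 terms
  k=0: (−1)^0·6.0000/(6)·0.7148^4·0.6993^0 = +0.261067
  k=1: (−1)^1·6.0000/(2)·0.7148^2·0.6993^2 = -0.749640
d^2_{-1,-1}(1.5489) = +0.261067 -0.749640 = -0.488573
|D^2_{-1,-1}|² = |d^2_{-1,-1}(β)|² = (-0.488573)² = 0.238704 (the z-rotation phases have unit modulus)

P=0.2387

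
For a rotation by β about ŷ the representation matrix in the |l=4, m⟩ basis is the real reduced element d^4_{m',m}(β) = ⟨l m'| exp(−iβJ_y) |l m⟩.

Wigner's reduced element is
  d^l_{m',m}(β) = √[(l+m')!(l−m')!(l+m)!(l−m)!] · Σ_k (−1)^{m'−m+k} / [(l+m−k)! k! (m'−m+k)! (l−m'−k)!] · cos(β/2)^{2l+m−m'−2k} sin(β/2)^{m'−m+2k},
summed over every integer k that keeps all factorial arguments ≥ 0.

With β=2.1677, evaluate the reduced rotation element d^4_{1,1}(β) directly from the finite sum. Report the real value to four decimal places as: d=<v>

d=-0.2865

d^4_{1,1}(β=2.1677) via Wigner's sum:
c=cos(2.1677/2)=0.467929, s=sin(2.1677/2)=0.883766; N=√[120·6·120·6]=720.000000
k: max(0,(1)−(1))=0 … min(4+(1),4−(1))=3
  k=0: (−1)^0·720.0000/(720)·0.4679^8·0.8838^0 = +0.002298
  k=1: (−1)^1·720.0000/(48)·0.4679^6·0.8838^2 = -0.122984
  k=2: (−1)^2·720.0000/(24)·0.4679^4·0.8838^4 = +0.877387
  k=3: (−1)^3·720.0000/(72)·0.4679^2·0.8838^6 = -1.043239
d^4_{1,1}(2.1677) = +0.002298 -0.122984 +0.877387 -1.043239 = -0.286537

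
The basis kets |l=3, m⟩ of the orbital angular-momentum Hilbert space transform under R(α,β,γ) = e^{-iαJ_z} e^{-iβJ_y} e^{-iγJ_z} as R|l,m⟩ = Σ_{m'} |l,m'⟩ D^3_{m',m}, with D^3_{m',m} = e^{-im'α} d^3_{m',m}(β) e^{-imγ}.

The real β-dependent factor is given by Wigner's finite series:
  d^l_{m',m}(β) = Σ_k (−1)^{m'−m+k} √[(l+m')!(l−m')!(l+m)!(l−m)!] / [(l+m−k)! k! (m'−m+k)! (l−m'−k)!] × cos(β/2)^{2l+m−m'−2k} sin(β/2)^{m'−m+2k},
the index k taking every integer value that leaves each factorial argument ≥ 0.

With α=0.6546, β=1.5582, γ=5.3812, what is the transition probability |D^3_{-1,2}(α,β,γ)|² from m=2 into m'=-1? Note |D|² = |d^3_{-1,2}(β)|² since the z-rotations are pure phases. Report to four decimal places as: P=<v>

Split into d^3_{-1,2}(β=1.5582) × two z-phases.
With c≡cos(β/2)=0.711546 and s≡sin(β/2)=0.702639, N=[2·24·120·1]^{1/2}=75.894664
The bounds max(0,m−m')=3 and min(l+m,l−m')=4 give 2 terms
  k=3: (−1)^0·75.8947/(12)·0.7115^3·0.7026^3 = +0.790381
  k=4: (−1)^1·75.8947/(24)·0.7115^1·0.7026^5 = -0.385359
d^3_{-1,2}(1.5582) = +0.790381 -0.385359 = +0.405022
|D^3_{-1,2}|² = |d^3_{-1,2}(β)|² = (+0.405022)² = 0.164043 (the z-rotation phases have unit modulus)

P=0.1640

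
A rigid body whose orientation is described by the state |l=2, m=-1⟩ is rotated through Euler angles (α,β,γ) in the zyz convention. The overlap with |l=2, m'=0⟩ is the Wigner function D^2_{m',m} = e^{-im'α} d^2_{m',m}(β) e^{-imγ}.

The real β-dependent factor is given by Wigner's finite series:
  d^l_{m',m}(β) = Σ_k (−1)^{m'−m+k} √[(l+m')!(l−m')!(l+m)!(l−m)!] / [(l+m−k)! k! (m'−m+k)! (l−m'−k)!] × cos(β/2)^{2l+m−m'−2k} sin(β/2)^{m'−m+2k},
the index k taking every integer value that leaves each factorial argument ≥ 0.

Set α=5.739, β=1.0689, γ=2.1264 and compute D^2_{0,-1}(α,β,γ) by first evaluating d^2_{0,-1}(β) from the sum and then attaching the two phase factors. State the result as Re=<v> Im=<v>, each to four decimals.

First d^2_{0,-1}(β=1.0689), then the phase factors e^{-i(0)α} and e^{-i(-1)γ}:
c=cos(1.0689/2)=0.860549, s=sin(1.0689/2)=0.509368; N=√[2·2·1·6]=4.898979
k∈{0,1} keeps every argument non-negative
  k=0: (−1)^1·4.8990/(2)·0.8605^3·0.5094^1 = -0.795122
  k=1: (−1)^2·4.8990/(2)·0.8605^1·0.5094^3 = +0.278577
d^2_{0,-1}(1.0689) = -0.795122 +0.278577 = -0.516545
Attach z-rotation phases: D = e^{-i(0)(5.739)}·(-0.516545)·e^{-i(-1)(2.1264)} = +0.272455-0.438847i

Re=0.2725 Im=-0.4388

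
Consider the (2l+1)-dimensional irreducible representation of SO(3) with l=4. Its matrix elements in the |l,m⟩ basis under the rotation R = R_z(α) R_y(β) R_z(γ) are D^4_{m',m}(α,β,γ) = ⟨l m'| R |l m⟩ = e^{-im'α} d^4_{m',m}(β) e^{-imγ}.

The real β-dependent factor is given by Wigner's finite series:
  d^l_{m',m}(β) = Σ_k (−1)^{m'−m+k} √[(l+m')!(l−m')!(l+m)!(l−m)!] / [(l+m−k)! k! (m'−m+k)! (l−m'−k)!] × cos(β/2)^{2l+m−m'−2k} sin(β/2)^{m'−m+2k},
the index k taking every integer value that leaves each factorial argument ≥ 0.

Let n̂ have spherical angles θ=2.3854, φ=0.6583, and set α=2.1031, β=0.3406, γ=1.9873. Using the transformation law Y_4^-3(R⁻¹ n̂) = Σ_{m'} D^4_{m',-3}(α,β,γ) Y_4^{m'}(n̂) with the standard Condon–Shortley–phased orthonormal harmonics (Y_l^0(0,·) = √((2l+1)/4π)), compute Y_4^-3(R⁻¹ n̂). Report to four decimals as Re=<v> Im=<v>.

Re=0.3512 Im=-0.0296

Need the full column D^4_{m',-3} for m'=−4..4 at α=2.1031, β=0.3406, γ=1.9873.
cos(β/2)=0.985534, sin(β/2)=0.169478
d^4_{-4,-3}: single k=1 term ⇒ +0.432872;  D = -0.101689+0.420758i
d^4_{-3,-3}: k∈[0..1] ⇒ +0.889965 -0.184227 = +0.705737;  D = +0.675216-0.205301i
d^4_{-2,-3}: k∈[0..1] ⇒ -0.572636 +0.050802 = -0.521834;  D = +0.384187+0.353144i
d^4_{-1,-3}: k∈[0..1] ⇒ +0.208894 -0.010296 = +0.198599;  D = -0.041598+0.194193i
d^4_{0,-3}: k∈[0..1] ⇒ -0.053550 +0.001584 = -0.051967;  D = -0.049308+0.016410i
d^4_{1,-3}: k∈[0..1] ⇒ +0.010296 -0.000183 = +0.010113;  D = -0.007622-0.006647i
d^4_{2,-3}: k∈[0..1] ⇒ -0.001502 +0.000015 = -0.001488;  D = +0.000273-0.001462i
d^4_{3,-3}: k∈[0..1] ⇒ +0.000161 -0.000001 = +0.000160;  D = +0.000151-0.000055i
d^4_{4,-3}: single k=0 term ⇒ -0.000011;  D = +0.000009+0.000007i
Y_4^{m'}(θ=2.3854,φ=0.6583) and Σ D·Y over m':
  (-0.1017+0.4208i)·(-0.0857-0.0477i)  (+0.6752-0.2053i)·(+0.1157+0.2705i)  (+0.3842+0.3531i)·(+0.1071-0.4122i)  (-0.0416+0.1942i)·(-0.1316+0.1017i)  (-0.0493+0.0164i)·(-0.3252+0.0000i)  (-0.0076-0.0066i)·(+0.1316+0.1017i)  (+0.0003-0.0015i)·(+0.1071+0.4122i)  (+0.0002-0.0001i)·(-0.1157+0.2705i)  (+0.0000+0.0000i)·(-0.0857+0.0477i)
Y_4^-3(R⁻¹ n̂) = +0.351202-0.029644i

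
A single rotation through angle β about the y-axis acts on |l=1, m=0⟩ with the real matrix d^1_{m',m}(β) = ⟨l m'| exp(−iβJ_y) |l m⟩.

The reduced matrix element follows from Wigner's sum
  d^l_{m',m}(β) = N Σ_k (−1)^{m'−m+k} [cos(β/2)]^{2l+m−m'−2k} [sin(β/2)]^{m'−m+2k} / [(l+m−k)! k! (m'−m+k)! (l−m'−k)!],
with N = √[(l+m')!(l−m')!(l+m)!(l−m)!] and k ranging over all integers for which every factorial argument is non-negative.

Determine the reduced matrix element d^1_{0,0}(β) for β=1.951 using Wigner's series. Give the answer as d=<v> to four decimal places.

d^1_{0,0}(β=1.951) via Wigner's sum:
c=cos(1.951/2)=0.560754, s=sin(1.951/2)=0.827982; N=√[1·1·1·1]=1.000000
k: max(0,(0)−(0))=0 … min(1+(0),1−(0))=1
  k=0: (−1)^0·1.0000/(1)·0.5608^2·0.8280^0 = +0.314445
  k=1: (−1)^1·1.0000/(1)·0.5608^0·0.8280^2 = -0.685555
d^1_{0,0}(1.951) = +0.314445 -0.685555 = -0.371110

d=-0.3711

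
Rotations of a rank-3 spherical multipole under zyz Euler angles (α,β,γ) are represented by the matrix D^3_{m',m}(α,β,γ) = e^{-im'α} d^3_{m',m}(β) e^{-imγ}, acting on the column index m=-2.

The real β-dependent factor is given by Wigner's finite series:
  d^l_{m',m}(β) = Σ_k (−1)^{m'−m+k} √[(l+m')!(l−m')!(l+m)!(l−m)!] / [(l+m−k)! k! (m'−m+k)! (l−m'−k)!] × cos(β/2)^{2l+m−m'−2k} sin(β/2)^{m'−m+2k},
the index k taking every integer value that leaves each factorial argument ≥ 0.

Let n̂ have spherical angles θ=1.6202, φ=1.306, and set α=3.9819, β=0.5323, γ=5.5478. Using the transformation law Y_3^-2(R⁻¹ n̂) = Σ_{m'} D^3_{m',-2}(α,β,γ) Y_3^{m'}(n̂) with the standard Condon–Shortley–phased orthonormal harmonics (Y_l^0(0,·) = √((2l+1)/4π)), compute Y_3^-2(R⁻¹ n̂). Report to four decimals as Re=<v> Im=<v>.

Need the full column D^3_{m',-2} for m'=−3..3 at α=3.9819, β=0.5323, γ=5.5478.
cos(β/2)=0.964791, sin(β/2)=0.263019
d^3_{-3,-2}: single k=1 term ⇒ +0.538553;  D = -0.267897-0.467194i
d^3_{-2,-2}: k∈[0..1] ⇒ +0.806489 -0.299693 = +0.506796;  D = +0.495679+0.105569i
d^3_{-1,-2}: k∈[0..1] ⇒ -0.695268 +0.103345 = -0.591923;  D = +0.478129-0.348950i
d^3_{0,-2}: k∈[0..1] ⇒ +0.328297 -0.024399 = +0.303898;  D = +0.030347-0.302379i
d^3_{1,-2}: k∈[0..1] ⇒ -0.103345 +0.003840 = -0.099505;  D = -0.067116-0.073462i
d^3_{2,-2}: k∈[0..1] ⇒ +0.022273 -0.000331 = +0.021942;  D = -0.021941+0.000215i
d^3_{3,-2}: single k=0 term ⇒ -0.002975;  D = -0.001963+0.002235i
Y_3^{m'}(θ=1.6202,φ=1.306) and Σ D·Y over m':
  (-0.2679-0.4672i)·(-0.2966+0.2913i)  (+0.4957+0.1056i)·(+0.0434+0.0254i)  (+0.4781-0.3489i)·(-0.0834+0.3077i)  (+0.0303-0.3024i)·(+0.0551+0.0000i)  (-0.0671-0.0735i)·(+0.0834+0.3077i)  (-0.0219+0.0002i)·(+0.0434-0.0254i)  (-0.0020+0.0022i)·(+0.2966+0.2913i)
Y_3^-2(R⁻¹ n̂) = +0.318374+0.211197i

Re=0.3184 Im=0.2112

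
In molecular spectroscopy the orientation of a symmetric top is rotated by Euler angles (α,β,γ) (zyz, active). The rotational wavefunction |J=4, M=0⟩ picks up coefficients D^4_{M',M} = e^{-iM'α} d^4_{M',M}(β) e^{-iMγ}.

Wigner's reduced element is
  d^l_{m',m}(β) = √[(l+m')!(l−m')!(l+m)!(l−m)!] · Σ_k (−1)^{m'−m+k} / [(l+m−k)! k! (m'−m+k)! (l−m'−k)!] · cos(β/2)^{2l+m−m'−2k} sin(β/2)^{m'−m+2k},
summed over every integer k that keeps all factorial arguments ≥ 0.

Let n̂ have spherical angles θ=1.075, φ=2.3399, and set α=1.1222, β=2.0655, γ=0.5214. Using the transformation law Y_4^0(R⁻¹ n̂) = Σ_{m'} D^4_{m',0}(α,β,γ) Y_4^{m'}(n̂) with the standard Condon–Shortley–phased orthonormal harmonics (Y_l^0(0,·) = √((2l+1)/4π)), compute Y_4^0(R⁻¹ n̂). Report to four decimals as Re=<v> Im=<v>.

Re=0.3118 Im=0.0000

Need the full column D^4_{m',0} for m'=−4..4 at α=1.1222, β=2.0655, γ=0.5214.
cos(β/2)=0.512459, sin(β/2)=0.858711
d^4_{-4,0}: single k=4 term ⇒ +0.313744;  D = -0.069567-0.305934i
d^4_{-3,0}: k∈[3..4] ⇒ +0.264791 -0.743496 = -0.478705;  D = +0.466638+0.106806i
d^4_{-2,0}: k∈[2..4] ⇒ +0.126699 -0.948673 +0.998904 = +0.176929;  D = -0.110370+0.138284i
d^4_{-1,0}: k∈[1..4] ⇒ +0.035643 -0.600489 +1.686090 -0.789051 = +0.332193;  D = +0.144073+0.299325i
d^4_{0,0}: k∈[0..4] ⇒ +0.004756 -0.213683 +1.349986 -1.684700 +0.295650 = -0.247991;  D = -0.247991+0.000000i
d^4_{1,0}: k∈[0..3] ⇒ -0.035643 +0.600489 -1.686090 +0.789051 = -0.332193;  D = -0.144073+0.299325i
d^4_{2,0}: k∈[0..2] ⇒ +0.126699 -0.948673 +0.998904 = +0.176929;  D = -0.110370-0.138284i
d^4_{3,0}: k∈[0..1] ⇒ -0.264791 +0.743496 = +0.478705;  D = -0.466638+0.106806i
d^4_{4,0}: single k=0 term ⇒ +0.313744;  D = -0.069567+0.305934i
Y_4^{m'}(θ=1.075,φ=2.3399) and Σ D·Y over m':
  (-0.0696-0.3059i)·(-0.2643-0.0173i)  (+0.4666+0.1068i)·(+0.3002-0.2722i)  (-0.1104+0.1383i)·(-0.0049+0.1511i)  (+0.1441+0.2993i)·(+0.1949+0.2014i)  (-0.2480+0.0000i)·(-0.2112+0.0000i)  (-0.1441+0.2993i)·(-0.1949+0.2014i)  (-0.1104-0.1383i)·(-0.0049-0.1511i)  (-0.4666+0.1068i)·(-0.3002-0.2722i)  (-0.0696+0.3059i)·(-0.2643+0.0173i)
Y_4^0(R⁻¹ n̂) = +0.311813+0.000000i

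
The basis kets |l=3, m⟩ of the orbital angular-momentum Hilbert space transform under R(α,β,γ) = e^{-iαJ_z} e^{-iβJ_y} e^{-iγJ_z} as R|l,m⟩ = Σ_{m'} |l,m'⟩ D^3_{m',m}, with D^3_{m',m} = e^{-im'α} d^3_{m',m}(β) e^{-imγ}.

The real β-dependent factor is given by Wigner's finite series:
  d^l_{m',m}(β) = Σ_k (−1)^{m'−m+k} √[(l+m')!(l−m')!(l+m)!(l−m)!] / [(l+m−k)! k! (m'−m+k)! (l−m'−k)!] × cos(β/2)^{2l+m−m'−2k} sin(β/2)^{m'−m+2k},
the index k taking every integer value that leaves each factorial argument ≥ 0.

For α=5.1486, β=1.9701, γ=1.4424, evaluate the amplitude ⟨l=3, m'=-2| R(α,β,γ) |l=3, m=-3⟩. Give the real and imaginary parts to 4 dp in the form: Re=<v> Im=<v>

Re=0.0493 Im=-0.0931

Split into d^3_{-2,-3}(β=1.9701) × two z-phases.
With c≡cos(β/2)=0.552821 and s≡sin(β/2)=0.833300, N=[1·120·1·720]^{1/2}=293.938769
The bounds max(0,m−m')=0 and min(l+m,l−m')=0 give 1 term
  k=0: (−1)^1·293.9388/(120)·0.5528^5·0.8333^1 = -0.105390
d^3_{-2,-3}(1.9701) = -0.105390
D = (-0.642973-0.765888i)·(-0.105390)·(-0.375734-0.926727i) = +0.049342-0.093126i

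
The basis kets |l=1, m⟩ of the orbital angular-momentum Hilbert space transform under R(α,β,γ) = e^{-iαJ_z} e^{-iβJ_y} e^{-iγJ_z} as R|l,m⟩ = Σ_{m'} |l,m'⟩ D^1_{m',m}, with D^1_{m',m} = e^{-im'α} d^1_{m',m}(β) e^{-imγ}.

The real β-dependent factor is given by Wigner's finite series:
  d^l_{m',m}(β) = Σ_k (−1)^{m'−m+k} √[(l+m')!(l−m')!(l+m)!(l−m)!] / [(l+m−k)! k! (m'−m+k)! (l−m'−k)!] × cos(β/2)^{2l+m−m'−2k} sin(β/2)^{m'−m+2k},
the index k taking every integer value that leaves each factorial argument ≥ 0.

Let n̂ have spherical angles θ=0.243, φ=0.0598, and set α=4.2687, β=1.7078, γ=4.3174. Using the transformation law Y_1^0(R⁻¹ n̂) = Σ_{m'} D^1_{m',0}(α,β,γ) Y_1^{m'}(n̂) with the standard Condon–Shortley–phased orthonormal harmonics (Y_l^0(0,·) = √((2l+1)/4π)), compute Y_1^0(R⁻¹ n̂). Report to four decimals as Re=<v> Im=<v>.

Need the full column D^1_{m',0} for m'=−1..1 at α=4.2687, β=1.7078, γ=4.3174.
cos(β/2)=0.657048, sin(β/2)=0.753849
d^1_{-1,0}: single k=1 term ⇒ +0.700481;  D = -0.300698-0.632656i
d^1_{0,0}: k∈[0..1] ⇒ +0.431712 -0.568288 = -0.136575;  D = -0.136575+0.000000i
d^1_{1,0}: single k=0 term ⇒ -0.700481;  D = +0.300698-0.632656i
Y_1^{m'}(θ=0.243,φ=0.0598) and Σ D·Y over m':
  (-0.3007-0.6327i)·(+0.0830-0.0050i)  (-0.1366+0.0000i)·(+0.4742+0.0000i)  (+0.3007-0.6327i)·(-0.0830-0.0050i)
Y_1^0(R⁻¹ n̂) = -0.120963+0.000000i

Re=-0.1210 Im=0.0000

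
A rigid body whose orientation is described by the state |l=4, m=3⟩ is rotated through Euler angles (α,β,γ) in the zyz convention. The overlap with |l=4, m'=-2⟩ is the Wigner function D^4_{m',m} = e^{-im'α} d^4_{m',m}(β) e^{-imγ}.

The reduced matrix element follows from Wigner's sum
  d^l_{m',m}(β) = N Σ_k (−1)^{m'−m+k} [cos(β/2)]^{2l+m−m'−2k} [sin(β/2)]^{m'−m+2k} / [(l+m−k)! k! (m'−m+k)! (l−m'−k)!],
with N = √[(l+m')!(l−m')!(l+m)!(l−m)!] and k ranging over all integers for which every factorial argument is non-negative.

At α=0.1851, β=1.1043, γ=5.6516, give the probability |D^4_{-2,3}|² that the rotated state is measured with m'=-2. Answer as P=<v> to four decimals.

First d^4_{-2,3}(β=1.1043), then the phase factors e^{-i(-2)α} and e^{-i(3)γ}:
Half-angle: c=0.851399, s=0.524519. N=√(2·720·5040·1)=2693.993318
k∈{5,6} keeps every argument non-negative
  k=5: (−1)^0·2693.9933/(240)·0.8514^3·0.5245^5 = +0.275036
  k=6: (−1)^1·2693.9933/(720)·0.8514^1·0.5245^7 = -0.034796
d^4_{-2,3}(1.1043) = +0.275036 -0.034796 = +0.240241
|D^4_{-2,3}|² = |d^4_{-2,3}(β)|² = (+0.240241)² = 0.057716 (the z-rotation phases have unit modulus)

P=0.0577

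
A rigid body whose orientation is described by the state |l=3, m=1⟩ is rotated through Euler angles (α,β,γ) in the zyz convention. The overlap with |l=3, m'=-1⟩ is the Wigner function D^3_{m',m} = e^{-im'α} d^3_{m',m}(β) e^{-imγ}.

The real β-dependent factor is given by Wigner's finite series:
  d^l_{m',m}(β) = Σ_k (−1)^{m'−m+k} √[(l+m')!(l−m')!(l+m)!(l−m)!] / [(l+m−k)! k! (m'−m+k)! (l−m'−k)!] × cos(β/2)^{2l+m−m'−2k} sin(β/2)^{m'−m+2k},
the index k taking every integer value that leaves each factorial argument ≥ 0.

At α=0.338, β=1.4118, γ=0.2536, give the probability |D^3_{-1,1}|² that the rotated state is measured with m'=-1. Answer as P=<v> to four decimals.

D^3_{-1,1}(0.338,1.4118,0.2536) = e^{-i·-1·0.338}·d^3_{-1,1}(1.4118)·e^{-i·1·0.2536}. Compute d first:
c=cos(1.4118/2)=0.761028, s=sin(1.4118/2)=0.648719; N=√[2·24·24·2]=48.000000
The bounds max(0,m−m')=2 and min(l+m,l−m')=4 give 3 terms
  k=2: (−1)^0·48.0000/(8)·0.7610^4·0.6487^2 = +0.846968
  k=3: (−1)^1·48.0000/(6)·0.7610^2·0.6487^4 = -0.820574
  k=4: (−1)^2·48.0000/(48)·0.7610^0·0.6487^6 = +0.074531
d^3_{-1,1}(1.4118) = +0.846968 -0.820574 +0.074531 = +0.100926
|D^3_{-1,1}|² = |d^3_{-1,1}(β)|² = (+0.100926)² = 0.010186 (the z-rotation phases have unit modulus)

P=0.0102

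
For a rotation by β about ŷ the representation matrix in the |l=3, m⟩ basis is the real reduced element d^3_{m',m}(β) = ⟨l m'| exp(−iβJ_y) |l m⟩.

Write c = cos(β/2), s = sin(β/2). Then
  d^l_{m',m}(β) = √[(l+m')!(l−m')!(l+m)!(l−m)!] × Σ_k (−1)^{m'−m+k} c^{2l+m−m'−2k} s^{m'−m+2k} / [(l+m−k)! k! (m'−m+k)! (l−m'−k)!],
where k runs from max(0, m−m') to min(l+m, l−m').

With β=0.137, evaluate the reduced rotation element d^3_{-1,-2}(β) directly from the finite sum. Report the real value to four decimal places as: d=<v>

d=-0.2119

d^3_{-1,-2}(β=0.137) via Wigner's sum:
c=cos(0.137/2)=0.997655, s=sin(0.137/2)=0.068446; N=√[2·24·1·120]=75.894664
The bounds max(0,m−m')=0 and min(l+m,l−m')=1 give 2 terms
  k=0: (−1)^1·75.8947/(24)·0.9977^5·0.0684^1 = -0.213920
  k=1: (−1)^2·75.8947/(12)·0.9977^3·0.0684^3 = +0.002014
d^3_{-1,-2}(0.137) = -0.213920 +0.002014 = -0.211907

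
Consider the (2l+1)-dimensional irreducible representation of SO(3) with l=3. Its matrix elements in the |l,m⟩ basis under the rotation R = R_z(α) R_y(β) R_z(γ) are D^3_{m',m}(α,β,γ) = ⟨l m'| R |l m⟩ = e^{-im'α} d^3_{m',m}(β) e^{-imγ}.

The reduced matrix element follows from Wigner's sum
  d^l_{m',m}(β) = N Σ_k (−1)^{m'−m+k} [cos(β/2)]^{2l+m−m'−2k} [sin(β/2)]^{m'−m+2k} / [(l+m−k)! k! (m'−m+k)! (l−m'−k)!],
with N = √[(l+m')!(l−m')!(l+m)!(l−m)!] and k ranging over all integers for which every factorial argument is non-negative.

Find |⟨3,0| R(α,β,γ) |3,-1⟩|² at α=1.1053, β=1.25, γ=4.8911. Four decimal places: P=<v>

Split into d^3_{0,-1}(β=1.25) × two z-phases.
With c≡cos(β/2)=0.810963 and s≡sin(β/2)=0.585097, N=[6·6·2·24]^{1/2}=41.569219
Admissible k: 0..2 (factorial args all ≥0)
  k=0: (−1)^1·41.5692/(12)·0.8110^5·0.5851^1 = -0.710926
  k=1: (−1)^2·41.5692/(4)·0.8110^3·0.5851^3 = +1.110195
  k=2: (−1)^3·41.5692/(12)·0.8110^1·0.5851^5 = -0.192634
d^3_{0,-1}(1.25) = -0.710926 +1.110195 -0.192634 = +0.206636
|D^3_{0,-1}|² = |d^3_{0,-1}(β)|² = (+0.206636)² = 0.042698 (the z-rotation phases have unit modulus)

P=0.0427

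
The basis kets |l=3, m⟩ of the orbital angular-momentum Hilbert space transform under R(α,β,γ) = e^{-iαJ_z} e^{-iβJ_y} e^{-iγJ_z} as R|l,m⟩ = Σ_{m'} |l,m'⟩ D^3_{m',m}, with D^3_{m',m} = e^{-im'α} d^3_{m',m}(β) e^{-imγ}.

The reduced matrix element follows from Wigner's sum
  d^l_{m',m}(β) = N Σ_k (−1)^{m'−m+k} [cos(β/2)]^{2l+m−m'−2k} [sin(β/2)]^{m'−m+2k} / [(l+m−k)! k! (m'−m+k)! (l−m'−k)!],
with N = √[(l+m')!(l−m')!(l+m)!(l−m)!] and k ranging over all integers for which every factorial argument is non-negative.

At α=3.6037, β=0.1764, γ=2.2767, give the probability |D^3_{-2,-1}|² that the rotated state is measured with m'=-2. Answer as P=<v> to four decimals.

First d^3_{-2,-1}(β=0.1764), then the phase factors e^{-i(-2)α} and e^{-i(-1)γ}:
With c≡cos(β/2)=0.996113 and s≡sin(β/2)=0.088086, N=[1·120·2·24]^{1/2}=75.894664
The bounds max(0,m−m')=1 and min(l+m,l−m')=2 give 2 terms
  k=1: (−1)^0·75.8947/(24)·0.9961^5·0.0881^1 = +0.273180
  k=2: (−1)^1·75.8947/(12)·0.9961^3·0.0881^3 = -0.004272
d^3_{-2,-1}(0.1764) = +0.273180 -0.004272 = +0.268907
|D^3_{-2,-1}|² = |d^3_{-2,-1}(β)|² = (+0.268907)² = 0.072311 (the z-rotation phases have unit modulus)

P=0.0723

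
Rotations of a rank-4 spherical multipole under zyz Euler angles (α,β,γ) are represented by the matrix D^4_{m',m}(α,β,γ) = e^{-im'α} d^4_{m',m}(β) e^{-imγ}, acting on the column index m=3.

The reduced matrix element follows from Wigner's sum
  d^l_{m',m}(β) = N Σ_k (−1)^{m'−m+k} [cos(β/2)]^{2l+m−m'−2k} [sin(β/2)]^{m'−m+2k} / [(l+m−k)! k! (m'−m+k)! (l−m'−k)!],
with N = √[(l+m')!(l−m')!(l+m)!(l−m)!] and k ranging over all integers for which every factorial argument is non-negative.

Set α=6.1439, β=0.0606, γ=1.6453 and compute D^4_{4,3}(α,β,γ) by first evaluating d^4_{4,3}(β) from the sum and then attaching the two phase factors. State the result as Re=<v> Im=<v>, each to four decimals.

D^4_{4,3}(6.1439,0.0606,1.6453) = e^{-i·4·6.1439}·d^4_{4,3}(0.0606)·e^{-i·3·1.6453}. Compute d first:
With c≡cos(β/2)=0.999541 and s≡sin(β/2)=0.030295, N=[40320·1·5040·1]^{1/2}=14255.272709
The bounds max(0,m−m')=0 and min(l+m,l−m')=0 give 1 term
  k=0: (−1)^1·14255.2727/(5040)·0.9995^7·0.0303^1 = -0.085413
d^4_{4,3}(0.0606) = -0.085413
Attach z-rotation phases: D = e^{-i(4)(6.1439)}·(-0.085413)·e^{-i(3)(1.6453)} = +0.027971-0.080704i

Re=0.0280 Im=-0.0807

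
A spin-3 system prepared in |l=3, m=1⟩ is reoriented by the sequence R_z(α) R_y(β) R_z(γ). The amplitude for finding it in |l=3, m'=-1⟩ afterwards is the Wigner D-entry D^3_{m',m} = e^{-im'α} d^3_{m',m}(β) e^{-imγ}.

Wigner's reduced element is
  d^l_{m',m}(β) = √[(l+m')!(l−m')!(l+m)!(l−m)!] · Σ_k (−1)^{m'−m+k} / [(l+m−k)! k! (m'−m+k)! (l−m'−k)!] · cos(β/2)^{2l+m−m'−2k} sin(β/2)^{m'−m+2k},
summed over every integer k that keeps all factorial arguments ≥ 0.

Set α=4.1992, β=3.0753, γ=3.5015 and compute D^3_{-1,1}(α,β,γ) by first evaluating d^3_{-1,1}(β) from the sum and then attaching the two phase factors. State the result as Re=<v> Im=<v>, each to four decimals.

Re=0.7571 Im=0.6347

First d^3_{-1,1}(β=3.0753), then the phase factors e^{-i(-1)α} and e^{-i(1)γ}:
c=cos(3.0753/2)=0.033140, s=sin(3.0753/2)=0.999451; N=√[2·24·24·2]=48.000000
The bounds max(0,m−m')=2 and min(l+m,l−m')=4 give 3 terms
  k=2: (−1)^0·48.0000/(8)·0.0331^4·0.9995^2 = +0.000007
  k=3: (−1)^1·48.0000/(6)·0.0331^2·0.9995^4 = -0.008767
  k=4: (−1)^2·48.0000/(48)·0.0331^0·0.9995^6 = +0.996709
d^3_{-1,1}(3.0753) = +0.000007 -0.008767 +0.996709 = +0.987949
Attach z-rotation phases: D = e^{-i(-1)(4.1992)}·(+0.987949)·e^{-i(1)(3.5015)} = +0.757087+0.634715i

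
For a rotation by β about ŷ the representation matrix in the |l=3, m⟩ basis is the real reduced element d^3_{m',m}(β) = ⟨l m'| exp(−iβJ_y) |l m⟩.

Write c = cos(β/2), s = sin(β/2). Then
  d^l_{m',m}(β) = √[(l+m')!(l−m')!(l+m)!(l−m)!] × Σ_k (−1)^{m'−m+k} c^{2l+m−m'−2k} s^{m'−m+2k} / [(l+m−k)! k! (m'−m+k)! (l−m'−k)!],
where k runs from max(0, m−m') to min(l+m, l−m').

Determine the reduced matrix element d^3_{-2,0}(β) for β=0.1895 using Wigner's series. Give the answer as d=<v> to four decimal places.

d=0.0477

d^3_{-2,0}(β=0.1895) via Wigner's sum:
Half-angle: c=0.995515, s=0.094608. N=√(1·120·6·6)=65.726707
Admissible k: 2..3 (factorial args all ≥0)
  k=2: (−1)^0·65.7267/(12)·0.9955^4·0.0946^2 = +0.048151
  k=3: (−1)^1·65.7267/(12)·0.9955^2·0.0946^4 = -0.000435
d^3_{-2,0}(0.1895) = +0.048151 -0.000435 = +0.047717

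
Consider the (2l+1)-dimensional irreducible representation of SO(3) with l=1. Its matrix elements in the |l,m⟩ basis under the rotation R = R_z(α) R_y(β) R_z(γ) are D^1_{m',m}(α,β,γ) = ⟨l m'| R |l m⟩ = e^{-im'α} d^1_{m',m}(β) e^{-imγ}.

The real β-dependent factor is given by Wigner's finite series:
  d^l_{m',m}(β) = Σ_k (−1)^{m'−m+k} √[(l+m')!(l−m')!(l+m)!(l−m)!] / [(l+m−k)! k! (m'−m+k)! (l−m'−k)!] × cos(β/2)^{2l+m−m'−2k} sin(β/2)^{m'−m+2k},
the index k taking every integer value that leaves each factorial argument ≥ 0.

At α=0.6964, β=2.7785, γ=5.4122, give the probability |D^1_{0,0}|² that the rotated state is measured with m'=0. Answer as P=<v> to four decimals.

First d^1_{0,0}(β=2.7785), then the phase factors e^{-i(0)α} and e^{-i(0)γ}:
c=cos(2.7785/2)=0.180551, s=sin(2.7785/2)=0.983566; N=√[1·1·1·1]=1.000000
k: max(0,(0)−(0))=0 … min(1+(0),1−(0))=1
  k=0: (−1)^0·1.0000/(1)·0.1806^2·0.9836^0 = +0.032599
  k=1: (−1)^1·1.0000/(1)·0.1806^0·0.9836^2 = -0.967401
d^1_{0,0}(2.7785) = +0.032599 -0.967401 = -0.934803
|D^1_{0,0}|² = |d^1_{0,0}(β)|² = (-0.934803)² = 0.873856 (the z-rotation phases have unit modulus)

P=0.8739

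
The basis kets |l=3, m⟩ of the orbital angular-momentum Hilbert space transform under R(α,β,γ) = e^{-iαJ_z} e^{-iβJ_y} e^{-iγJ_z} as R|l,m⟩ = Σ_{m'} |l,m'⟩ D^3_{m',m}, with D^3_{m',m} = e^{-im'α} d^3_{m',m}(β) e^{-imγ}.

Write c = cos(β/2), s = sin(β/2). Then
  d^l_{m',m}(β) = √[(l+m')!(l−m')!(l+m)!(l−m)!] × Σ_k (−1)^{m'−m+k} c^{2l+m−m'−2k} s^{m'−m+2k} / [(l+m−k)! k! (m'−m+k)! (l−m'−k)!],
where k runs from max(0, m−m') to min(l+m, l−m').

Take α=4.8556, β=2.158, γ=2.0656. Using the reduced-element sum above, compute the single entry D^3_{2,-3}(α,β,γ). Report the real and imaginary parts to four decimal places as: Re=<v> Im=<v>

Re=0.5733 Im=-0.2242

D^3_{2,-3}(4.8556,2.158,2.0656) = e^{-i·2·4.8556}·d^3_{2,-3}(2.158)·e^{-i·-3·2.0656}. Compute d first:
Half-angle: c=0.472210, s=0.881486. N=√(120·1·1·720)=293.938769
k∈{0} keeps every argument non-negative
  k=0: (−1)^5·293.9388/(120)·0.4722^1·0.8815^5 = -0.615585
d^3_{2,-3}(2.158) = -0.615585
D = (-0.959261+0.282522i)·(-0.615585)·(+0.996271-0.086278i) = +0.573300-0.224215i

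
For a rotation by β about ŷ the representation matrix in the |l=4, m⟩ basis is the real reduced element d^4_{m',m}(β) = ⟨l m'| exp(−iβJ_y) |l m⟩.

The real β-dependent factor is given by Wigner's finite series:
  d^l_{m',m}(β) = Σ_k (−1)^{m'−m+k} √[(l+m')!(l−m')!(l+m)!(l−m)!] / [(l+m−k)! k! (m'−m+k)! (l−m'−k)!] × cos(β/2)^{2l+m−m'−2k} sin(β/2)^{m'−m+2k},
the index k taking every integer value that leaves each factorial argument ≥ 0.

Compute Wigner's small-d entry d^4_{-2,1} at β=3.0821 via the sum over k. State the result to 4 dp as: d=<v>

d=0.1252

d^4_{-2,1}(β=3.0821) via Wigner's sum:
Half-angle: c=0.029742, s=0.999558. N=√(2·720·120·6)=1018.233765
Admissible k: 3..5 (factorial args all ≥0)
  k=3: (−1)^0·1018.2338/(72)·0.0297^5·0.9996^3 = +0.000000
  k=4: (−1)^1·1018.2338/(48)·0.0297^3·0.9996^5 = -0.000557
  k=5: (−1)^2·1018.2338/(240)·0.0297^1·0.9996^7 = +0.125794
d^4_{-2,1}(3.0821) = +0.000000 -0.000557 +0.125794 = +0.125238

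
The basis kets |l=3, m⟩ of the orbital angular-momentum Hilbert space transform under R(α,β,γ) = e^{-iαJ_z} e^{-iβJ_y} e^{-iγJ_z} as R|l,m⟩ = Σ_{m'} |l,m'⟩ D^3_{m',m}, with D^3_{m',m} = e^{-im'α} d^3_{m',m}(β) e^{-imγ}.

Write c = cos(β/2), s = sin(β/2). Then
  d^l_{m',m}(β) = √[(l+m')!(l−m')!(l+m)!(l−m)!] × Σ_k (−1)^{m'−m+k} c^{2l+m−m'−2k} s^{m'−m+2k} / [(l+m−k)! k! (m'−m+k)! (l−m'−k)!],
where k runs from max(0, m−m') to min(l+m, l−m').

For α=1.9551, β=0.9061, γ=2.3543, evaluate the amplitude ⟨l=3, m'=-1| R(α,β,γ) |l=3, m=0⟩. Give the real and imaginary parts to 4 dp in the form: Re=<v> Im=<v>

Re=-0.1153 Im=0.2851

Split into d^3_{-1,0}(β=0.9061) × two z-phases.
Half-angle: c=0.899116, s=0.437710. N=√(2·24·6·6)=41.569219
The bounds max(0,m−m')=1 and min(l+m,l−m')=3 give 3 terms
  k=1: (−1)^0·41.5692/(12)·0.8991^5·0.4377^1 = +0.890956
  k=2: (−1)^1·41.5692/(4)·0.8991^3·0.4377^3 = -0.633459
  k=3: (−1)^2·41.5692/(12)·0.8991^1·0.4377^5 = +0.050042
d^3_{-1,0}(0.9061) = +0.890956 -0.633459 +0.050042 = +0.307539
Attach z-rotation phases: D = e^{-i(-1)(1.9551)}·(+0.307539)·e^{-i(0)(2.3543)} = -0.115301+0.285107i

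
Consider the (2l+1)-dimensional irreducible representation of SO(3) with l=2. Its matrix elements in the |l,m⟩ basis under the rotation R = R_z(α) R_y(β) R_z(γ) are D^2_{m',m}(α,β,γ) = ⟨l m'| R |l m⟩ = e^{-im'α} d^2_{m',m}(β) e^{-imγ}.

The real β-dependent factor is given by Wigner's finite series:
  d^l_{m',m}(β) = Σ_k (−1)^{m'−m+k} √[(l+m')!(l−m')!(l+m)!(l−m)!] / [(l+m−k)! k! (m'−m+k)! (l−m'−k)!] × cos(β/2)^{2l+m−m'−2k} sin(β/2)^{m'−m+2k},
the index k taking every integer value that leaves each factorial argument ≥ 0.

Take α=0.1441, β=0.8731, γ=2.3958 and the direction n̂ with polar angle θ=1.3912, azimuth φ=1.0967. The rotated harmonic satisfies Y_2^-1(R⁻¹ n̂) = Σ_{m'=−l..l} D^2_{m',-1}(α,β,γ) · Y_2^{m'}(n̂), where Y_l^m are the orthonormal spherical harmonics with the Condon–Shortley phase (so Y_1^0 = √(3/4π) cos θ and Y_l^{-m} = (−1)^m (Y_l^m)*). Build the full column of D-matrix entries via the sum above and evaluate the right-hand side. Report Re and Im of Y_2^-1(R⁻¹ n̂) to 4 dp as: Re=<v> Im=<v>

Need the full column D^2_{m',-1} for m'=−2..2 at α=0.1441, β=0.8731, γ=2.3958.
cos(β/2)=0.906216, sin(β/2)=0.422816
d^2_{-2,-1}: single k=1 term ⇒ +0.629326;  D = -0.564580+0.278030i
d^2_{-1,-1}: k∈[0..1] ⇒ +0.674414 -0.440440 = +0.233974;  D = -0.192883+0.132438i
d^2_{0,-1}: k∈[0..1] ⇒ -0.770764 +0.167788 = -0.602976;  D = +0.442916-0.409152i
d^2_{1,-1}: k∈[0..1] ⇒ +0.440440 -0.031960 = +0.408480;  D = -0.257136+0.317391i
d^2_{2,-1}: single k=0 term ⇒ -0.136998;  D = +0.070060-0.117729i
Y_2^{m'}(θ=1.3912,φ=1.0967) and Σ D·Y over m':
  (-0.5646+0.2780i)·(-0.2181-0.3038i)  (-0.1929+0.1324i)·(+0.0620-0.1208i)  (+0.4429-0.4092i)·(-0.2852+0.0000i)  (-0.2571+0.3174i)·(-0.0620-0.1208i)  (+0.0701-0.1177i)·(-0.2181+0.3038i)
Y_2^-1(R⁻¹ n̂) = +0.160070+0.317426i

Re=0.1601 Im=0.3174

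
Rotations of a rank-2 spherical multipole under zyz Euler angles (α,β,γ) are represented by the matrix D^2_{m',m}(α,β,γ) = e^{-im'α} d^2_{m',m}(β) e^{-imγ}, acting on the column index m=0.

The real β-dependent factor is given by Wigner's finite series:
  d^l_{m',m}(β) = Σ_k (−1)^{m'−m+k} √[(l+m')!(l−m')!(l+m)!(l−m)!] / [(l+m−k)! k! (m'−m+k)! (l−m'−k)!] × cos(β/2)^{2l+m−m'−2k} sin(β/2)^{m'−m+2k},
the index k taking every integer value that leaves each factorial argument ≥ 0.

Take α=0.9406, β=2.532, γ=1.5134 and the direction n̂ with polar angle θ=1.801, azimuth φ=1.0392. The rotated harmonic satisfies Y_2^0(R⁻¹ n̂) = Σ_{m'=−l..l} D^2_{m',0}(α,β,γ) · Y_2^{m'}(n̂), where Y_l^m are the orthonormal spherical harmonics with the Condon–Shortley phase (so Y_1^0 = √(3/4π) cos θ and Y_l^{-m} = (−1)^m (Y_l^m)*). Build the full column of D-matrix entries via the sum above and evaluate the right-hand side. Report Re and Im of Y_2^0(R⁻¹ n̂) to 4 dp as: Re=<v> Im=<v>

Re=0.2053 Im=0.0000

Need the full column D^2_{m',0} for m'=−2..2 at α=0.9406, β=2.532, γ=1.5134.
cos(β/2)=0.300099, sin(β/2)=0.953908
d^2_{-2,0}: single k=2 term ⇒ +0.200732;  D = -0.061312+0.191139i
d^2_{-1,0}: k∈[1..2] ⇒ +0.063150 -0.638057 = -0.574907;  D = -0.338795-0.464474i
d^2_{0,0}: k∈[0..2] ⇒ +0.008111 -0.327795 +0.827992 = +0.508308;  D = +0.508308+0.000000i
d^2_{1,0}: k∈[0..1] ⇒ -0.063150 +0.638057 = +0.574907;  D = +0.338795-0.464474i
d^2_{2,0}: single k=0 term ⇒ +0.200732;  D = -0.061312-0.191139i
Y_2^{m'}(θ=1.801,φ=1.0392) and Σ D·Y over m':
  (-0.0613+0.1911i)·(-0.1780-0.3200i)  (-0.3388-0.4645i)·(-0.0870+0.1479i)  (+0.5083+0.0000i)·(-0.2661+0.0000i)  (+0.3388-0.4645i)·(+0.0870+0.1479i)  (-0.0613-0.1911i)·(-0.1780+0.3200i)
Y_2^0(R⁻¹ n̂) = +0.205257+0.000000i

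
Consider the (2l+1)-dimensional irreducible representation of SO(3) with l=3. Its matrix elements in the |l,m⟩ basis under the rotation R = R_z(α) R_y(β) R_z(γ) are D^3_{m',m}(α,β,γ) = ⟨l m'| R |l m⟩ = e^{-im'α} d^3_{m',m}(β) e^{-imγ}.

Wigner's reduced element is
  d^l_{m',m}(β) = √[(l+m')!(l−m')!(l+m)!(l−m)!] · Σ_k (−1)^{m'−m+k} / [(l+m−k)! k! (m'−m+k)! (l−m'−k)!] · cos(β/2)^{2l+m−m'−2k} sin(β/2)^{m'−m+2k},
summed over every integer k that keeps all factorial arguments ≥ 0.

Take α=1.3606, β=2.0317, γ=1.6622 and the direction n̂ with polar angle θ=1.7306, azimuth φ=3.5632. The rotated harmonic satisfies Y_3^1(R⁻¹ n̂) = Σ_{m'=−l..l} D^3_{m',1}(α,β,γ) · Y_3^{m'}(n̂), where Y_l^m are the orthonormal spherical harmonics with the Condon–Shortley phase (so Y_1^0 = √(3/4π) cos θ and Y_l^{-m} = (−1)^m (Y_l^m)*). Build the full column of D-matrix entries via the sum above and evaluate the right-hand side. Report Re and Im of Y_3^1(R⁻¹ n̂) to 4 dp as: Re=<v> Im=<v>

Re=-0.0047 Im=0.0029

Need the full column D^3_{m',1} for m'=−3..3 at α=1.3606, β=2.0317, γ=1.6622.
cos(β/2)=0.526898, sin(β/2)=0.849929
d^3_{-3,1}: single k=4 term ⇒ +0.561084;  D = -0.421088+0.370810i
d^3_{-2,1}: k∈[3..4] ⇒ +0.568011 -0.738990 = -0.170980;  D = -0.083736-0.149072i
d^3_{-1,1}: k∈[2..4] ⇒ +0.334058 -1.158971 +0.376960 = -0.447954;  D = -0.427734+0.133064i
d^3_{0,1}: k∈[1..3] ⇒ +0.119565 -0.933337 +0.809523 = -0.004248;  D = +0.000388+0.004230i
d^3_{1,1}: k∈[0..2] ⇒ +0.021397 -0.445410 +0.869228 = +0.445215;  D = -0.442078-0.052764i
d^3_{2,1}: k∈[0..1] ⇒ -0.109148 +0.568011 = +0.458863;  D = -0.148252+0.434254i
d^3_{3,1}: single k=0 term ⇒ +0.215633;  D = +0.185041+0.110714i
Y_3^{m'}(θ=1.7306,φ=3.5632) and Σ D·Y over m':
  (-0.4211+0.3708i)·(-0.1209+0.3828i)  (-0.0837-0.1491i)·(-0.1054+0.1184i)  (-0.4277+0.1331i)·(+0.2543-0.1140i)  (+0.0004+0.0042i)·(+0.1706+0.0000i)  (-0.4421-0.0528i)·(-0.2543-0.1140i)  (-0.1483+0.4343i)·(-0.1054-0.1184i)  (+0.1850+0.1107i)·(+0.1209+0.3828i)
Y_3^1(R⁻¹ n̂) = -0.004667+0.002917i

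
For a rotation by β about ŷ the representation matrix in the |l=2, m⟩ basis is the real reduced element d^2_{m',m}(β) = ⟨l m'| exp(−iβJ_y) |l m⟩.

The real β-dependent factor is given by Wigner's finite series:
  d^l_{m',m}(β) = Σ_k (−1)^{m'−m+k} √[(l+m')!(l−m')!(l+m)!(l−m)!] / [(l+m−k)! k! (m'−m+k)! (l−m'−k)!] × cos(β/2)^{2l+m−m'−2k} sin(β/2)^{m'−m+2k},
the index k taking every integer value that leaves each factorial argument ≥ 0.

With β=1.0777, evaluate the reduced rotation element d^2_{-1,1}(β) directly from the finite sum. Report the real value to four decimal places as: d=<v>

d^2_{-1,1}(β=1.0777) via Wigner's sum:
c=cos(1.0777/2)=0.858299, s=sin(1.0777/2)=0.513149; N=√[1·6·6·1]=6.000000
Admissible k: 2..3 (factorial args all ≥0)
  k=2: (−1)^0·6.0000/(2)·0.8583^2·0.5131^2 = +0.581951
  k=3: (−1)^1·6.0000/(6)·0.8583^0·0.5131^4 = -0.069339
d^2_{-1,1}(1.0777) = +0.581951 -0.069339 = +0.512612

d=0.5126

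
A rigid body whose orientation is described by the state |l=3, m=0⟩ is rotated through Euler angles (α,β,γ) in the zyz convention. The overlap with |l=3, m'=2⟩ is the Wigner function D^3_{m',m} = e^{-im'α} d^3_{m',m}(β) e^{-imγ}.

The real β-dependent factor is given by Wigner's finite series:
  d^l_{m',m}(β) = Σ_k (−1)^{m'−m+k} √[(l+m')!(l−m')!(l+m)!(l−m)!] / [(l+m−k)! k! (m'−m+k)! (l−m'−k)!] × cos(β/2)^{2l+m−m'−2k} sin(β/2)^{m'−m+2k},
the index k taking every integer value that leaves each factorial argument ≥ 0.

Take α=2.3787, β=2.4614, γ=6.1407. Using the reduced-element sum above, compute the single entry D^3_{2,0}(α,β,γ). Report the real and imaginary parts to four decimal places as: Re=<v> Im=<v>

Re=-0.0189 Im=-0.4207

First d^3_{2,0}(β=2.4614), then the phase factors e^{-i(2)α} and e^{-i(0)γ}:
c=cos(2.4614/2)=0.333578, s=sin(2.4614/2)=0.942723; N=√[120·1·6·6]=65.726707
k: max(0,(0)−(2))=0 … min(3+(0),3−(2))=1
  k=0: (−1)^2·65.7267/(12)·0.3336^4·0.9427^2 = +0.060272
  k=1: (−1)^3·65.7267/(12)·0.3336^2·0.9427^4 = -0.481383
d^3_{2,0}(2.4614) = +0.060272 -0.481383 = -0.421111
D = (+0.044996+0.998987i)·(-0.421111)·(+1.000000+0.000000i) = -0.018948-0.420684i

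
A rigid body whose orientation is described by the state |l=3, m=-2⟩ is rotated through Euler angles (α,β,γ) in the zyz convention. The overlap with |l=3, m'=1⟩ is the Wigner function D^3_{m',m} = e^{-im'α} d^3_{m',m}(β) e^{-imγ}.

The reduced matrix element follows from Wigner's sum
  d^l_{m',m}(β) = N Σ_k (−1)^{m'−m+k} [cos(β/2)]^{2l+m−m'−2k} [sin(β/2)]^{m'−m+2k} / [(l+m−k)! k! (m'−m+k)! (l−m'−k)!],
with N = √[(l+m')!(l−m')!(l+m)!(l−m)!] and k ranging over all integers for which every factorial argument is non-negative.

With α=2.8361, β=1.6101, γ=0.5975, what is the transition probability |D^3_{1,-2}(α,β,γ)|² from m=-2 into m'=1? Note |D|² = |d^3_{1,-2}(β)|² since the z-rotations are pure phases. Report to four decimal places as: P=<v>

P=0.1311

Split into d^3_{1,-2}(β=1.6101) × two z-phases.
With c≡cos(β/2)=0.693075 and s≡sin(β/2)=0.720865, N=[24·2·1·120]^{1/2}=75.894664
k: max(0,(-2)−(1))=0 … min(3+(-2),3−(1))=1
  k=0: (−1)^3·75.8947/(12)·0.6931^3·0.7209^3 = -0.788739
  k=1: (−1)^4·75.8947/(24)·0.6931^1·0.7209^5 = +0.426630
d^3_{1,-2}(1.6101) = -0.788739 +0.426630 = -0.362110
|D^3_{1,-2}|² = |d^3_{1,-2}(β)|² = (-0.362110)² = 0.131123 (the z-rotation phases have unit modulus)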